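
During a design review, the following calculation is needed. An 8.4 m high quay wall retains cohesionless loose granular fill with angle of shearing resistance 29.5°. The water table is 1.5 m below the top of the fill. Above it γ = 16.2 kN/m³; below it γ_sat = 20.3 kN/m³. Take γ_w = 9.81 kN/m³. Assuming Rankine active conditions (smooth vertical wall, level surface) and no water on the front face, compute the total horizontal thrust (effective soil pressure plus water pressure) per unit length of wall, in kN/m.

382 kN/m

K_a = tan²(45° − φ/2) = 0.3401.
γ' = 20.3 − 9.81 = 10.49 kN/m³. Depth below WT = 6.9 m.
σ'_h at WT = K_a γ d_w = 8.264 kPa; at base = 8.264 + K_a γ' × 6.9 = 32.88 kPa.
P₁ (0–1.5 m) = ½×8.264×1.5 = 6.198. P₂ (1.5–8.4 m) = ½(8.264+32.88)×6.9 = 142.0.
P_w = ½ γ_w h₂² = 0.5×9.81×6.9² = 233.5. Total = 6.198+142.0+233.5 = 381.7 kN/m.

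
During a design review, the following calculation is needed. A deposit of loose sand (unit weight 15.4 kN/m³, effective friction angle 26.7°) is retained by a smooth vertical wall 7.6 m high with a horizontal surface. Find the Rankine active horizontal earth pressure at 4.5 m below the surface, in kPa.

26.3 kPa

K_a = (1 − sin φ)/(1 + sin φ) = 0.3800.
σ_h = K_a γ z = 0.3800 × 15.4 × 4.5 = 26.33 kPa.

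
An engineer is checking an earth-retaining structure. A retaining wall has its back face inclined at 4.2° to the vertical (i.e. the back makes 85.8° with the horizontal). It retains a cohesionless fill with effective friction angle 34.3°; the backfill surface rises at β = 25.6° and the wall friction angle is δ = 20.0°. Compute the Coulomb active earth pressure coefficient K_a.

0.433

K_a = sin²(α+φ) / [sin²α · sin(α−δ) · (1 + √{sin(φ+δ)sin(φ−β) / (sin(α−δ)sin(α+β))})²].
With α = 85.8°, φ = 34.3°, δ = 20.0°, β = 25.6°: K_a = 0.4330.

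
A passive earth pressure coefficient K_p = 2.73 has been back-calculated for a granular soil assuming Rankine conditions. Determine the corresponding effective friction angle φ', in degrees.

27.6°

K_p = (1+sin φ)/(1−sin φ) ⇒ sin φ = (K_p − 1)/(K_p + 1) = 0.4638.
φ = arcsin(0.4638) = 27.63°.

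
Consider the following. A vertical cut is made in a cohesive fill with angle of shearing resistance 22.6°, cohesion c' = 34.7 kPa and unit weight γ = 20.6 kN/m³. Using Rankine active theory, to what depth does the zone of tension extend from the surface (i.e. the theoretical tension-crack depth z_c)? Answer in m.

5.05 m

K_a = tan²(45° − 22.6°/2) = 0.4448; √K_a = 0.6669.
The active pressure is zero where K_a γ z = 2c√K_a, so z_c = 2c/(γ√K_a) = 2×34.7/(20.6×0.6669) = 5.052 m.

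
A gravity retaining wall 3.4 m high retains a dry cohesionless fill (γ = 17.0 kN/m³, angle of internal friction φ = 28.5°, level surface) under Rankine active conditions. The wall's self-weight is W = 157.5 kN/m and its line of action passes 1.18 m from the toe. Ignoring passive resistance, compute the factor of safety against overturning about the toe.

4.72

K_a = tan²(45° − 28.5°/2) = 0.3540.
P_a = ½K_aγH² = 0.5×0.3540×17.0×3.4² = 34.78 kN/m, acting at H/3 = 1.133 m above the base.
Overturning moment M_o = P_a × H/3 = 34.78 × 1.133 = 39.42.
Resisting moment M_r = W × 1.18 = 157.5 × 1.18 = 185.8.
FS_overturning = M_r/M_o = 185.8/39.42 = 4.715.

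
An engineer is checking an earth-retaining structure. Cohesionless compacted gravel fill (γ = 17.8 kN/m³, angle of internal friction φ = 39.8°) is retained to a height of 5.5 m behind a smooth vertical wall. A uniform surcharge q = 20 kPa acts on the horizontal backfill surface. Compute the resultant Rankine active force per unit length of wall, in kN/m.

83.2 kN/m

K_a = tan²(45° − φ/2) = 0.2194.
Soil triangle: ½ K_a γ H² = 0.5×0.2194×17.8×5.5² = 59.08 kN/m.
Surcharge rectangle: K_a q H = 0.2194×20×5.5 = 24.14 kN/m.
Total = 59.08 + 24.14 = 83.21 kN/m.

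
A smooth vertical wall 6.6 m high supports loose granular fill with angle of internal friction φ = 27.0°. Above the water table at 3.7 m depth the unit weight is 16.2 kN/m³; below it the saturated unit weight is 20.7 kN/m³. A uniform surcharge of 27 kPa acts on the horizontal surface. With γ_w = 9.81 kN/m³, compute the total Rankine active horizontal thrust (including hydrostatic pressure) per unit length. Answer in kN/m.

K_a = tan²(45° − φ/2) = 0.3755.
γ' = 20.7 − 9.81 = 10.89 kN/m³. h₂ = H − d_w = 2.9 m.
σ'_h: at surface K_a·q = 10.14; at WT K_a(q+γd_w) = 32.65; at base K_a(q+γd_w+γ'h₂) = 44.51 kPa.
P₁ = ½(10.14+32.65)×3.7 = 79.16; P₂ = ½(32.65+44.51)×2.9 = 111.9; P_w = ½γ_w h₂² = 41.25.
Total = 79.16+111.9+41.25 = 232.3 kN/m.

232 kN/m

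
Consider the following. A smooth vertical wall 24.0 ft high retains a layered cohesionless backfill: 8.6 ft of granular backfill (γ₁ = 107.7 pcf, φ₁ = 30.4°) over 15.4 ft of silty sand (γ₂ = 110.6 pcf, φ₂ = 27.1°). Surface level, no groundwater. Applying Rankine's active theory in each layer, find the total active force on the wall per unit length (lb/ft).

K_a1 = tan²(45°−30.4°/2) = 0.3280; K_a2 = tan²(45°−27.1°/2) = 0.3741.
Layer 1: σ at base = K_a1 γ₁ h₁ = 303.8 psf; P₁ = ½×303.8×8.6 = 1306.
Layer 2: σ_v at top = γ₁h₁ = 926.2; σ_h top = K_a2×926.2 = 346.5; σ_h base = K_a2×(926.2+110.6×15.4) = 983.6.
P₂ = ½(346.5+983.6)×15.4 = 10240. Total P_a = 1306+10240 = 11550 lb/ft.

11500 lb/ft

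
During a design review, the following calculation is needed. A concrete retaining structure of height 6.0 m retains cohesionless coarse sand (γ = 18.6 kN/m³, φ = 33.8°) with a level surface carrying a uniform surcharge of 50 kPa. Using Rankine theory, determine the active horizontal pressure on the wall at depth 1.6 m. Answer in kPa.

22.7 kPa

K_a = (1 − sin φ)/(1 + sin φ) = 0.2851.
σ_v = γz + q = 18.6 × 1.6 + 50 = 79.76 kPa.
σ_h = K_a σ_v = 0.2851 × 79.76 = 22.74 kPa.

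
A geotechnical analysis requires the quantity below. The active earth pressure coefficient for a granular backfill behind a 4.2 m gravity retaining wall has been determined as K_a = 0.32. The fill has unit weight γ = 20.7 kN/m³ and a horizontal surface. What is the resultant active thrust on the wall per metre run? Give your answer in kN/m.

58.4 kN/m

P = ½ K_a γ H² = 0.5 × 0.32 × 20.7 × 4.2² = 58.42 kN/m.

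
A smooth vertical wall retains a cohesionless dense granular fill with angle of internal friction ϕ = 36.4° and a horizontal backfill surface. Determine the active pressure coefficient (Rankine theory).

K_a = (1 − sin φ)/(1 + sin φ) = (1 − sin 36.4°)/(1 + sin 36.4°) = 0.2552.

0.255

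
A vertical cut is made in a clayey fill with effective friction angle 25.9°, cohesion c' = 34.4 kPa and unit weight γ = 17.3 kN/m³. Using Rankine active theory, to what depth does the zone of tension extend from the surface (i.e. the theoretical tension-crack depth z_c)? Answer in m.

K_a = tan²(45° − 25.9°/2) = 0.3920; √K_a = 0.6261.
The active pressure is zero where K_a γ z = 2c√K_a, so z_c = 2c/(γ√K_a) = 2×34.4/(17.3×0.6261) = 6.352 m.

6.35 m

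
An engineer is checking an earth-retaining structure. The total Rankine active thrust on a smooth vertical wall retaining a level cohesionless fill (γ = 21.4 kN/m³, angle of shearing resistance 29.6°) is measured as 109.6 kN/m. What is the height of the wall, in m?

K_a = 0.3387. P_a = ½ K_a γ H² ⇒ H = √(2P_a/(K_a γ)).
H = √(2×109.6/(0.3387×21.4)) = 5.499 m.

5.50 m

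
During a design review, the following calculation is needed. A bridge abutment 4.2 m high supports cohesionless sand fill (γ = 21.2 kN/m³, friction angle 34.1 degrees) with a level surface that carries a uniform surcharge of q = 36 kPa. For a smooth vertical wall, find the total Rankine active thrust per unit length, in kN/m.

K_a = tan²(45° − φ/2) = 0.2815.
Soil triangle: ½ K_a γ H² = 0.5×0.2815×21.2×4.2² = 52.64 kN/m.
Surcharge rectangle: K_a q H = 0.2815×36×4.2 = 42.57 kN/m.
Total = 52.64 + 42.57 = 95.21 kN/m.

95.2 kN/m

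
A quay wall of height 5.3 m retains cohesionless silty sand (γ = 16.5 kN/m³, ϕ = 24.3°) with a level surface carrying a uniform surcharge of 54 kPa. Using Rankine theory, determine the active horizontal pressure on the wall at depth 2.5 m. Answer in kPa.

39.7 kPa

K_a = (1 − sin φ)/(1 + sin φ) = 0.4169.
σ_v = γz + q = 16.5 × 2.5 + 54 = 95.25 kPa.
σ_h = K_a σ_v = 0.4169 × 95.25 = 39.71 kPa.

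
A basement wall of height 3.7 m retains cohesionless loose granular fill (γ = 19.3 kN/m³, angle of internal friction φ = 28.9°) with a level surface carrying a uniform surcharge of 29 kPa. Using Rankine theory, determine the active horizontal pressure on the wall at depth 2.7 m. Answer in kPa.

K_a = (1 − sin φ)/(1 + sin φ) = 0.3484.
σ_v = γz + q = 19.3 × 2.7 + 29 = 81.11 kPa.
σ_h = K_a σ_v = 0.3484 × 81.11 = 28.26 kPa.

28.3 kPa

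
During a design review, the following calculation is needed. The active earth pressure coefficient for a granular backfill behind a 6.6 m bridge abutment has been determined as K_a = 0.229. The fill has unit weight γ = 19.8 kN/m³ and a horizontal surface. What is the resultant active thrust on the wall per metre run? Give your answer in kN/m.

P = ½ K_a γ H² = 0.5 × 0.229 × 19.8 × 6.6² = 98.75 kN/m.

98.8 kN/m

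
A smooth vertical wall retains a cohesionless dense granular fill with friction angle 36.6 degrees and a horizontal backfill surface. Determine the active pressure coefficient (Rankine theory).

K_a = (1 − sin φ)/(1 + sin φ) = (1 − sin 36.6°)/(1 + sin 36.6°) = 0.2530.

0.253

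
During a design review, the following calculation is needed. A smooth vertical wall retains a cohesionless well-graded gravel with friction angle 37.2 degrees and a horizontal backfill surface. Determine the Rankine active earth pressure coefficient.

0.246

K_a = tan²(45° − φ/2) = tan²(26.40°) = 0.2464.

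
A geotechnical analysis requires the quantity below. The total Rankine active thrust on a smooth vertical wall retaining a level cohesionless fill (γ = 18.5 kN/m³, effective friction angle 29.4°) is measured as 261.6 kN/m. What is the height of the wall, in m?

K_a = 0.3415. P_a = ½ K_a γ H² ⇒ H = √(2P_a/(K_a γ)).
H = √(2×261.6/(0.3415×18.5)) = 9.101 m.

9.10 m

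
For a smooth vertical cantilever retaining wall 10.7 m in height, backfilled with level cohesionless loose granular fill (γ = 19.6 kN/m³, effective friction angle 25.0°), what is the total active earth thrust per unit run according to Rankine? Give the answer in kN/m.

K_a = tan²(45° − φ/2) = 0.4059.
P_a = ½ K_a γ H² = 0.5 × 0.4059 × 19.6 × 10.7² = 455.4 kN/m.

455 kN/m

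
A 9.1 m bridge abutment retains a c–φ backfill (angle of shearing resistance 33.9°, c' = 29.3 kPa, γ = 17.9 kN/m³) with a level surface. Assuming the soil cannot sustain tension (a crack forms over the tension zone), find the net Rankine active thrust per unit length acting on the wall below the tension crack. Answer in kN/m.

22.2 kN/m

K_a = 0.2839; √K_a = 0.5328.
Tension-crack depth z_c = 2c/(γ√K_a) = 2×29.3/(17.9×0.5328) = 6.144 m.
σ_a at base = K_a γ H − 2c√K_a = 0.2839×17.9×9.1 − 2×29.3×0.5328 = 15.02 kPa.
P_a = ½ × 15.02 × (H − z_c) = 0.5×15.02×2.956 = 22.20 kN/m.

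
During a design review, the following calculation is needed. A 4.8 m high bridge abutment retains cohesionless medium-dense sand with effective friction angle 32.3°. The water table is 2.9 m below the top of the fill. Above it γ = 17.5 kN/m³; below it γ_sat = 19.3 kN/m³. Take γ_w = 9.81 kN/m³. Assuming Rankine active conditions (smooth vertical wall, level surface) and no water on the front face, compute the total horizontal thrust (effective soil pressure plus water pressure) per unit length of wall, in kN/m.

K_a = tan²(45° − φ/2) = 0.3035.
γ' = 19.3 − 9.81 = 9.490 kN/m³. Depth below WT = 1.9 m.
σ'_h at WT = K_a γ d_w = 15.40 kPa; at base = 15.40 + K_a γ' × 1.9 = 20.87 kPa.
P₁ (0–2.9 m) = ½×15.40×2.9 = 22.33. P₂ (2.9–4.8 m) = ½(15.40+20.87)×1.9 = 34.46.
P_w = ½ γ_w h₂² = 0.5×9.81×1.9² = 17.71. Total = 22.33+34.46+17.71 = 74.50 kN/m.

74.5 kN/m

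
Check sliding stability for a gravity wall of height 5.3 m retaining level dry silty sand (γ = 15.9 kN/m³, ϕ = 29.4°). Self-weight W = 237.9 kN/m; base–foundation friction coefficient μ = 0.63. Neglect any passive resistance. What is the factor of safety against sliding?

1.97

K_a = tan²(45° − 29.4°/2) = 0.3415.
P_a = ½K_aγH² = 0.5×0.3415×15.9×5.3² = 76.26 kN/m, acting at H/3 = 1.767 m above the base.
FS_sliding = μW / P_a = 0.63×237.9 / 76.26 = 1.965.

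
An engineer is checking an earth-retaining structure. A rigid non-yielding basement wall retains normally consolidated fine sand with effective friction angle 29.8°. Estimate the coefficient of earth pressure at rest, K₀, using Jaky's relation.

K₀ = 1 − sin φ' = 1 − sin 29.8° = 0.5030.

0.503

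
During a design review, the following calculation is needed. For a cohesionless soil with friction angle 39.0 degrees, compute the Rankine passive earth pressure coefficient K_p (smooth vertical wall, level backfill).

4.40

K_p = (1 + sin φ)/(1 − sin φ) = tan²(45° + 39.0°/2) = 4.395.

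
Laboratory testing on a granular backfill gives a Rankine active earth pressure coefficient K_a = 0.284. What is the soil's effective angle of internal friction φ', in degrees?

33.9°

K_a = tan²(45° − φ/2) ⇒ 45° − φ/2 = arctan(√0.284) = 28.05°.
φ = 2(45° − 28.05°) = 33.89°.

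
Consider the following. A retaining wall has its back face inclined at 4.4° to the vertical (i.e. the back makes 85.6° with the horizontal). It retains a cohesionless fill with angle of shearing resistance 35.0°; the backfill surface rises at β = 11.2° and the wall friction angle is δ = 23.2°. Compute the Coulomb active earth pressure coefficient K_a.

K_a = sin²(α+φ) / [sin²α · sin(α−δ) · (1 + √{sin(φ+δ)sin(φ−β) / (sin(α−δ)sin(α+β))})²].
With α = 85.6°, φ = 35.0°, δ = 23.2°, β = 11.2°: K_a = 0.3187.

0.319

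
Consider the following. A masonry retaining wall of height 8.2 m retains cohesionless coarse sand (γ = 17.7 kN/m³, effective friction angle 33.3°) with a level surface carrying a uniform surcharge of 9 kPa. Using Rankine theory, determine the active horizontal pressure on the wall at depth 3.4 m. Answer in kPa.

K_a = (1 − sin φ)/(1 + sin φ) = 0.2911.
σ_v = γz + q = 17.7 × 3.4 + 9 = 69.18 kPa.
σ_h = K_a σ_v = 0.2911 × 69.18 = 20.14 kPa.

20.1 kPa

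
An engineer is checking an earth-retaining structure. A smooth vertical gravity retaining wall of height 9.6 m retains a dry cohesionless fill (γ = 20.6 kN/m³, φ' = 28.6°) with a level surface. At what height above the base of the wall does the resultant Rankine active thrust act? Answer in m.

K_a = 0.3525.
The pressure distribution is triangular, so the resultant acts at H/3 above the base = 9.6/3 = 3.200 m.

3.20 m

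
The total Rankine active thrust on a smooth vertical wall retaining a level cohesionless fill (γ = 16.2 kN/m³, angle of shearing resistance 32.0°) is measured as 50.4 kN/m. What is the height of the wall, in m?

K_a = 0.3073. P_a = ½ K_a γ H² ⇒ H = √(2P_a/(K_a γ)).
H = √(2×50.4/(0.3073×16.2)) = 4.500 m.

4.50 m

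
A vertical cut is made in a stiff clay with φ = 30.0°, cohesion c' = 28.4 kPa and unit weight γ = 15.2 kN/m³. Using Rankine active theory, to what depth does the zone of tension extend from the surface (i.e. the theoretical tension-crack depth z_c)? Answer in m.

6.47 m

K_a = tan²(45° − 30.0°/2) = 0.3333; √K_a = 0.5774.
The active pressure is zero where K_a γ z = 2c√K_a, so z_c = 2c/(γ√K_a) = 2×28.4/(15.2×0.5774) = 6.472 m.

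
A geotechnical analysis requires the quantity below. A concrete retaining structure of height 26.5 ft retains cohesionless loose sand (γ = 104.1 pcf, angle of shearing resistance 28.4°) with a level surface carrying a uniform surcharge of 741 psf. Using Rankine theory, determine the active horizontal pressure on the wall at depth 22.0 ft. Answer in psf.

1080 psf

K_a = (1 − sin φ)/(1 + sin φ) = 0.3554.
σ_v = γz + q = 104.1 × 22.0 + 741 = 3031 psf.
σ_h = K_a σ_v = 0.3554 × 3031 = 1077 psf.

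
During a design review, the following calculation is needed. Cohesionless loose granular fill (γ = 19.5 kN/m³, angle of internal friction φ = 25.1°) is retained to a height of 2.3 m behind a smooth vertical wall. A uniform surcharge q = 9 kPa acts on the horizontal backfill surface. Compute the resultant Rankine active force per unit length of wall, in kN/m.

29.2 kN/m

K_a = tan²(45° − φ/2) = 0.4043.
Soil triangle: ½ K_a γ H² = 0.5×0.4043×19.5×2.3² = 20.85 kN/m.
Surcharge rectangle: K_a q H = 0.4043×9×2.3 = 8.369 kN/m.
Total = 20.85 + 8.369 = 29.22 kN/m.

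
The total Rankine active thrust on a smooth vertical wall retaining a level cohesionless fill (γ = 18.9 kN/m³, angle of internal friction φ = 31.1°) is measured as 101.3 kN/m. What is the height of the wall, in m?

5.80 m

K_a = 0.3188. P_a = ½ K_a γ H² ⇒ H = √(2P_a/(K_a γ)).
H = √(2×101.3/(0.3188×18.9)) = 5.799 m.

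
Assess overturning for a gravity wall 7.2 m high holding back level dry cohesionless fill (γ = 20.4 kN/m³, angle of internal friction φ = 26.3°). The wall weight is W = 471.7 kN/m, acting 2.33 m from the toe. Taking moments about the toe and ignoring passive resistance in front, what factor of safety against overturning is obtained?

2.24

K_a = tan²(45° − 26.3°/2) = 0.3859.
P_a = ½K_aγH² = 0.5×0.3859×20.4×7.2² = 204.1 kN/m, acting at H/3 = 2.400 m above the base.
Overturning moment M_o = P_a × H/3 = 204.1 × 2.400 = 489.8.
Resisting moment M_r = W × 2.33 = 471.7 × 2.33 = 1099.
FS_overturning = M_r/M_o = 1099/489.8 = 2.244.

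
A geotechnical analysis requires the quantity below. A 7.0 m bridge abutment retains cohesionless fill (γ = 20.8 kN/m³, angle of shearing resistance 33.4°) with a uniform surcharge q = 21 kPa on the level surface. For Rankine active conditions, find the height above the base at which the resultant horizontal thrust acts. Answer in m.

2.59 m

K_a = 0.2899.
Triangular part P₁ = ½K_aγH² = 147.7 at H/3 = 2.333 m; rectangular part P₂ = K_a q H = 42.62 at H/2 = 3.500 m.
ȳ = (P₁·2.333 + P₂·3.500)/(P₁+P₂) = 2.595 m.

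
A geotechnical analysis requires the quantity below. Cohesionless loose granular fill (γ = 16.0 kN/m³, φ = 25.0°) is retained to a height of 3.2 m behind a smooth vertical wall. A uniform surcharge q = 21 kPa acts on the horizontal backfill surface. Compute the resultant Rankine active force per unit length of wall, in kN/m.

60.5 kN/m

K_a = tan²(45° − φ/2) = 0.4059.
Soil triangle: ½ K_a γ H² = 0.5×0.4059×16.0×3.2² = 33.25 kN/m.
Surcharge rectangle: K_a q H = 0.4059×21×3.2 = 27.27 kN/m.
Total = 33.25 + 27.27 = 60.52 kN/m.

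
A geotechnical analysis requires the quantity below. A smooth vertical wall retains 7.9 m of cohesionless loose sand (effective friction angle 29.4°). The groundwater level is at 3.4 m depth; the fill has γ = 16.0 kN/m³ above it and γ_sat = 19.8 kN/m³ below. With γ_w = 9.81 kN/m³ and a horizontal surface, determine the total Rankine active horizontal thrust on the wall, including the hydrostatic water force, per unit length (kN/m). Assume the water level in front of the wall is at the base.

K_a = tan²(45° − φ/2) = 0.3415.
γ' = 19.8 − 9.81 = 9.990 kN/m³. Depth below WT = 4.5 m.
σ'_h at WT = K_a γ d_w = 18.58 kPa; at base = 18.58 + K_a γ' × 4.5 = 33.93 kPa.
P₁ (0–3.4 m) = ½×18.58×3.4 = 31.58. P₂ (3.4–7.9 m) = ½(18.58+33.93)×4.5 = 118.1.
P_w = ½ γ_w h₂² = 0.5×9.81×4.5² = 99.33. Total = 31.58+118.1+99.33 = 249.0 kN/m.

249 kN/m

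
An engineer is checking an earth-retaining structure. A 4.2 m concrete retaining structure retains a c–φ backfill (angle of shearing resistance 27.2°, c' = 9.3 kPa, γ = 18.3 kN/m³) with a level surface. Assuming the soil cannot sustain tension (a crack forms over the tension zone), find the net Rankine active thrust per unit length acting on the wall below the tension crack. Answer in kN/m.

K_a = 0.3726; √K_a = 0.6104.
Tension-crack depth z_c = 2c/(γ√K_a) = 2×9.3/(18.3×0.6104) = 1.665 m.
σ_a at base = K_a γ H − 2c√K_a = 0.3726×18.3×4.2 − 2×9.3×0.6104 = 17.28 kPa.
P_a = ½ × 17.28 × (H − z_c) = 0.5×17.28×2.535 = 21.91 kN/m.

21.9 kN/m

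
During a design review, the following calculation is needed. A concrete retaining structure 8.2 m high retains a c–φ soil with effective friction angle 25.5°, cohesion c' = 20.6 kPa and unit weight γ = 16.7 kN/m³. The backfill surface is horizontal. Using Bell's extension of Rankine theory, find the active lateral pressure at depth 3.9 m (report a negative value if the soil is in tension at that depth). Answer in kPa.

-0.0669 kPa

K_a = (1 − sin φ)/(1 + sin φ) = 0.3981.
σ_a = K_a γ z − 2c√K_a = 0.3981×16.7×3.9 − 2×20.6×0.6310 = -0.06690 kPa.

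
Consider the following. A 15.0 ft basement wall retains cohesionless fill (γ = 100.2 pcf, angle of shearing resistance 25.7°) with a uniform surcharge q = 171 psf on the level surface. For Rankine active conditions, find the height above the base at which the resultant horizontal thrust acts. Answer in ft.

K_a = 0.3950.
Triangular part P₁ = ½K_aγH² = 4453 at H/3 = 5.000 ft; rectangular part P₂ = K_a q H = 1013 at H/2 = 7.500 ft.
ȳ = (P₁·5.000 + P₂·7.500)/(P₁+P₂) = 5.463 ft.

5.46 ft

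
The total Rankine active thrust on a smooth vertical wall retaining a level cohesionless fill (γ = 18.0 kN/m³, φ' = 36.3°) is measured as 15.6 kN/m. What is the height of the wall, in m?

2.60 m

K_a = 0.2563. P_a = ½ K_a γ H² ⇒ H = √(2P_a/(K_a γ)).
H = √(2×15.6/(0.2563×18.0)) = 2.601 m.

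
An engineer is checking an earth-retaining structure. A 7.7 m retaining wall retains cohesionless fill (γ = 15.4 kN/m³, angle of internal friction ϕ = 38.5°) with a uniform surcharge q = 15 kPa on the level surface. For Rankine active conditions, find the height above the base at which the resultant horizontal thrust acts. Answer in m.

K_a = 0.2327.
Triangular part P₁ = ½K_aγH² = 106.2 at H/3 = 2.567 m; rectangular part P₂ = K_a q H = 26.87 at H/2 = 3.850 m.
ȳ = (P₁·2.567 + P₂·3.850)/(P₁+P₂) = 2.826 m.

2.83 m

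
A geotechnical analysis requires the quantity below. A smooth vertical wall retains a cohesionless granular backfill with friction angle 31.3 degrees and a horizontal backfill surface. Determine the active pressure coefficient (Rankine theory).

K_a = tan²(45° − φ/2) = tan²(29.35°) = 0.3162.

0.316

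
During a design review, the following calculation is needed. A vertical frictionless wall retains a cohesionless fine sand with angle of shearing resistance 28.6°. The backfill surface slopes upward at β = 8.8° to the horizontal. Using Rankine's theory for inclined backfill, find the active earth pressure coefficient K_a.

K_a = cos β · (cos β − √(cos²β − cos²φ)) / (cos β + √(cos²β − cos²φ)).
cos β = 0.9882, cos φ = 0.8780, √(cos²β − cos²φ) = 0.4536.
K_a = 0.9882 × (0.9882 − 0.4536)/(0.9882 + 0.4536) = 0.3664.

0.366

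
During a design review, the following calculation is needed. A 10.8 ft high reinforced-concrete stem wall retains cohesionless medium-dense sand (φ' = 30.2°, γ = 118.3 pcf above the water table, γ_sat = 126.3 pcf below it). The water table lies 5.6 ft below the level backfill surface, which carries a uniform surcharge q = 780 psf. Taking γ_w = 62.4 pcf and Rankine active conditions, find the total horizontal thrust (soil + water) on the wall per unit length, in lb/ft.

5670 lb/ft

K_a = tan²(45° − φ/2) = 0.3307.
γ' = 126.3 − 62.4 = 63.90 pcf. h₂ = H − d_w = 5.2 ft.
σ'_h: at surface K_a·q = 257.9; at WT K_a(q+γd_w) = 477.0; at base K_a(q+γd_w+γ'h₂) = 586.8 psf.
P₁ = ½(257.9+477.0)×5.6 = 2058; P₂ = ½(477.0+586.8)×5.2 = 2766; P_w = ½γ_w h₂² = 843.6.
Total = 2058+2766+843.6 = 5667 lb/ft.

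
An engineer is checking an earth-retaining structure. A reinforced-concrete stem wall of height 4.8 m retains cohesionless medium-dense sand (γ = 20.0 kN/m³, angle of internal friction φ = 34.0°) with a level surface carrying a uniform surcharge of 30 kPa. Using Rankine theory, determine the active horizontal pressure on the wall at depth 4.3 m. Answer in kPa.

K_a = (1 − sin φ)/(1 + sin φ) = 0.2827.
σ_v = γz + q = 20.0 × 4.3 + 30 = 116.0 kPa.
σ_h = K_a σ_v = 0.2827 × 116.0 = 32.79 kPa.

32.8 kPa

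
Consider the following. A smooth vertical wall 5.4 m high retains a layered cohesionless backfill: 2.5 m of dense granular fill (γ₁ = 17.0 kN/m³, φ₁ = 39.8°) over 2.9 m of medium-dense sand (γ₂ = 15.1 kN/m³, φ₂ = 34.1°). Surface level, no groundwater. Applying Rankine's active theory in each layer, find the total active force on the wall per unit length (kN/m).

64.2 kN/m

K_a1 = tan²(45°−39.8°/2) = 0.2194; K_a2 = tan²(45°−34.1°/2) = 0.2815.
Layer 1: σ at base = K_a1 γ₁ h₁ = 9.326 kPa; P₁ = ½×9.326×2.5 = 11.66.
Layer 2: σ_v at top = γ₁h₁ = 42.50; σ_h top = K_a2×42.50 = 11.96; σ_h base = K_a2×(42.50+15.1×2.9) = 24.29.
P₂ = ½(11.96+24.29)×2.9 = 52.57. Total P_a = 11.66+52.57 = 64.23 kN/m.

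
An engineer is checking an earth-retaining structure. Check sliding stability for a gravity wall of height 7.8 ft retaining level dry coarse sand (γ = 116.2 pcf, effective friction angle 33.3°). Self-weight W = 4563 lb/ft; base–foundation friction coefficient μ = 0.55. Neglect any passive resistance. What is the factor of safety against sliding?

K_a = tan²(45° − 33.3°/2) = 0.2911.
P_a = ½K_aγH² = 0.5×0.2911×116.2×7.8² = 1029 lb/ft, acting at H/3 = 2.600 ft above the base.
FS_sliding = μW / P_a = 0.55×4563 / 1029 = 2.439.

2.44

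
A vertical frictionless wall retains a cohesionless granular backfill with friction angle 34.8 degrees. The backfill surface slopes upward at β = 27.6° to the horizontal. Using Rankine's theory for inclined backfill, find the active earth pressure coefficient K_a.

0.402

K_a = cos β · (cos β − √(cos²β − cos²φ)) / (cos β + √(cos²β − cos²φ)).
cos β = 0.8862, cos φ = 0.8211, √(cos²β − cos²φ) = 0.3333.
K_a = 0.8862 × (0.8862 − 0.3333)/(0.8862 + 0.3333) = 0.4018.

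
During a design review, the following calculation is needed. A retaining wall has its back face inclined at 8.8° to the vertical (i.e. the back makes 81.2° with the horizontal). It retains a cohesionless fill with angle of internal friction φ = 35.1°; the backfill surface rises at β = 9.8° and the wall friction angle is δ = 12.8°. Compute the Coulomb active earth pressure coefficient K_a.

0.353

K_a = sin²(α+φ) / [sin²α · sin(α−δ) · (1 + √{sin(φ+δ)sin(φ−β) / (sin(α−δ)sin(α+β))})²].
With α = 81.2°, φ = 35.1°, δ = 12.8°, β = 9.8°: K_a = 0.3528.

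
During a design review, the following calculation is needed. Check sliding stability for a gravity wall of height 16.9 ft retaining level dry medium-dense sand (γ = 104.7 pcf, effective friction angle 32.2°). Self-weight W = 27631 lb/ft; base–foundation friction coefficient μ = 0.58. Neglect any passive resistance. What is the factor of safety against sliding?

3.52

K_a = tan²(45° − 32.2°/2) = 0.3047.
P_a = ½K_aγH² = 0.5×0.3047×104.7×16.9² = 4556 lb/ft, acting at H/3 = 5.633 ft above the base.
FS_sliding = μW / P_a = 0.58×27631 / 4556 = 3.517.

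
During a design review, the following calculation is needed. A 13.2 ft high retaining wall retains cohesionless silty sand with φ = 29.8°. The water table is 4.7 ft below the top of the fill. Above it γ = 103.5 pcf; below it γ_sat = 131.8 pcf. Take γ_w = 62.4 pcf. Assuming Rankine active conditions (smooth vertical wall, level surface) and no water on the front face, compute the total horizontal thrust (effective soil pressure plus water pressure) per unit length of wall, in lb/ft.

4870 lb/ft

K_a = tan²(45° − φ/2) = 0.3360.
γ' = 131.8 − 62.4 = 69.40 pcf. Depth below WT = 8.5 ft.
σ'_h at WT = K_a γ d_w = 163.5 psf; at base = 163.5 + K_a γ' × 8.5 = 361.7 psf.
P₁ (0–4.7 ft) = ½×163.5×4.7 = 384.1. P₂ (4.7–13.2 ft) = ½(163.5+361.7)×8.5 = 2232.
P_w = ½ γ_w h₂² = 0.5×62.4×8.5² = 2254. Total = 384.1+2232+2254 = 4870 lb/ft.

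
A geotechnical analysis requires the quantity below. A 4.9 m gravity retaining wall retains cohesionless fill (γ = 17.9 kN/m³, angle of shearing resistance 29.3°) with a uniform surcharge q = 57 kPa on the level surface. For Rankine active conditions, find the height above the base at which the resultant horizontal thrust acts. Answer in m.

2.09 m

K_a = 0.3428.
Triangular part P₁ = ½K_aγH² = 73.67 at H/3 = 1.633 m; rectangular part P₂ = K_a q H = 95.75 at H/2 = 2.450 m.
ȳ = (P₁·1.633 + P₂·2.450)/(P₁+P₂) = 2.095 m.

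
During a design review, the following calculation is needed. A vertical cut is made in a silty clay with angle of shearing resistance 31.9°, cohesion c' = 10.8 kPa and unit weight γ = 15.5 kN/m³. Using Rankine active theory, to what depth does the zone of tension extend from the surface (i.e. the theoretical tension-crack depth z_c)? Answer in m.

2.51 m

K_a = tan²(45° − 31.9°/2) = 0.3085; √K_a = 0.5555.
The active pressure is zero where K_a γ z = 2c√K_a, so z_c = 2c/(γ√K_a) = 2×10.8/(15.5×0.5555) = 2.509 m.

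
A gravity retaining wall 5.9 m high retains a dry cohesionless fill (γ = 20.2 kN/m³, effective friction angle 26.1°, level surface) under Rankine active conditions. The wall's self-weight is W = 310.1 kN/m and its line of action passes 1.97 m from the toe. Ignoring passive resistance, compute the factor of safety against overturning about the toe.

K_a = tan²(45° − 26.1°/2) = 0.3889.
P_a = ½K_aγH² = 0.5×0.3889×20.2×5.9² = 136.7 kN/m, acting at H/3 = 1.967 m above the base.
Overturning moment M_o = P_a × H/3 = 136.7 × 1.967 = 268.9.
Resisting moment M_r = W × 1.97 = 310.1 × 1.97 = 610.9.
FS_overturning = M_r/M_o = 610.9/268.9 = 2.272.

2.27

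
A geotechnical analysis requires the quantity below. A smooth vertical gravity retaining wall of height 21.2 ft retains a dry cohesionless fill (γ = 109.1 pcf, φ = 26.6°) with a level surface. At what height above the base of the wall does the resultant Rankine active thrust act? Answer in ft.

K_a = 0.3814.
The pressure distribution is triangular, so the resultant acts at H/3 above the base = 21.2/3 = 7.067 ft.

7.07 ft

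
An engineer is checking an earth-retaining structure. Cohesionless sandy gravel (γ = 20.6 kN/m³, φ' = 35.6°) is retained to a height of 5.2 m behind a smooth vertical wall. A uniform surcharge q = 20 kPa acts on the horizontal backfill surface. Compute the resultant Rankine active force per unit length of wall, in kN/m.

101 kN/m

K_a = tan²(45° − φ/2) = 0.2641.
Soil triangle: ½ K_a γ H² = 0.5×0.2641×20.6×5.2² = 73.56 kN/m.
Surcharge rectangle: K_a q H = 0.2641×20×5.2 = 27.47 kN/m.
Total = 73.56 + 27.47 = 101.0 kN/m.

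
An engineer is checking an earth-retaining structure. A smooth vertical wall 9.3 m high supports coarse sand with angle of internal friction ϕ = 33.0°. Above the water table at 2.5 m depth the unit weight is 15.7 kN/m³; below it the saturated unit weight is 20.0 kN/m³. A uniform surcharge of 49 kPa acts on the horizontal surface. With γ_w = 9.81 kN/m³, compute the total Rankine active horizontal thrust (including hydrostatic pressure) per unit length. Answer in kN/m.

K_a = tan²(45° − φ/2) = 0.2948.
γ' = 20.0 − 9.81 = 10.19 kN/m³. h₂ = H − d_w = 6.8 m.
σ'_h: at surface K_a·q = 14.45; at WT K_a(q+γd_w) = 26.02; at base K_a(q+γd_w+γ'h₂) = 46.44 kPa.
P₁ = ½(14.45+26.02)×2.5 = 50.58; P₂ = ½(26.02+46.44)×6.8 = 246.4; P_w = ½γ_w h₂² = 226.8.
Total = 50.58+246.4+226.8 = 523.7 kN/m.

524 kN/m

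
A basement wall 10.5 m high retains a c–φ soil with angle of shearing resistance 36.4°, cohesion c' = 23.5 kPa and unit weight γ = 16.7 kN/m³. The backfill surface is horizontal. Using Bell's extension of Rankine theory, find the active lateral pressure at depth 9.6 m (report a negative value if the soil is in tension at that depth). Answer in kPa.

17.2 kPa

K_a = (1 − sin φ)/(1 + sin φ) = 0.2552.
σ_a = K_a γ z − 2c√K_a = 0.2552×16.7×9.6 − 2×23.5×0.5051 = 17.17 kPa.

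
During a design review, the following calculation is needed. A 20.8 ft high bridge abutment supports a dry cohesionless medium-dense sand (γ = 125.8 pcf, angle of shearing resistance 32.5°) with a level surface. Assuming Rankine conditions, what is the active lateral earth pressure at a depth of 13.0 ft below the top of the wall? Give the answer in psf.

K_a = (1 − sin φ)/(1 + sin φ) = 0.3010.
σ_h = K_a γ z = 0.3010 × 125.8 × 13.0 = 492.2 psf.

492 psf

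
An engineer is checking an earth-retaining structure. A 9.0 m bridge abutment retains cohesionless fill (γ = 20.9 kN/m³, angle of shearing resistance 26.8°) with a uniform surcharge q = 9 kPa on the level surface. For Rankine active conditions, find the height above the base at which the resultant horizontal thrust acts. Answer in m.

K_a = 0.3785.
Triangular part P₁ = ½K_aγH² = 320.4 at H/3 = 3.000 m; rectangular part P₂ = K_a q H = 30.66 at H/2 = 4.500 m.
ȳ = (P₁·3.000 + P₂·4.500)/(P₁+P₂) = 3.131 m.

3.13 m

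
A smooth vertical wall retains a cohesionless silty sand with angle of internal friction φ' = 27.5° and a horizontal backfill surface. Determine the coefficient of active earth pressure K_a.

K_a = tan²(45° − φ/2) = tan²(31.25°) = 0.3682.

0.368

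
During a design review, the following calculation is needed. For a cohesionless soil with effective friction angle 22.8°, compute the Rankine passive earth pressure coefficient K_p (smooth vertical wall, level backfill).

2.27

K_p = (1 + sin φ)/(1 − sin φ) = tan²(45° + 22.8°/2) = 2.265.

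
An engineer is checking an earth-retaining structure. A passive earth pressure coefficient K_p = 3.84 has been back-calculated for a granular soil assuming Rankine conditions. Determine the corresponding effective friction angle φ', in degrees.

35.9°

K_p = (1+sin φ)/(1−sin φ) ⇒ sin φ = (K_p − 1)/(K_p + 1) = 0.5868.
φ = arcsin(0.5868) = 35.93°.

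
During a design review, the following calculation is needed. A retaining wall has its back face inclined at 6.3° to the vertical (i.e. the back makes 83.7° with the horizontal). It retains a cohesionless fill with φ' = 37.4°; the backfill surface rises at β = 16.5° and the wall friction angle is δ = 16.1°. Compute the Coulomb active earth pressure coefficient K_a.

K_a = sin²(α+φ) / [sin²α · sin(α−δ) · (1 + √{sin(φ+δ)sin(φ−β) / (sin(α−δ)sin(α+β))})²].
With α = 83.7°, φ = 37.4°, δ = 16.1°, β = 16.5°: K_a = 0.3293.

0.329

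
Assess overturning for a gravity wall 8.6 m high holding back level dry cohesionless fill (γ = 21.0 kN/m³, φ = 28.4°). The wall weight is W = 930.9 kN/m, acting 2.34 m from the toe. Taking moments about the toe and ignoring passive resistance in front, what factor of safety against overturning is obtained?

2.75

K_a = tan²(45° − 28.4°/2) = 0.3554.
P_a = ½K_aγH² = 0.5×0.3554×21.0×8.6² = 276.0 kN/m, acting at H/3 = 2.867 m above the base.
Overturning moment M_o = P_a × H/3 = 276.0 × 2.867 = 791.1.
Resisting moment M_r = W × 2.34 = 930.9 × 2.34 = 2178.
FS_overturning = M_r/M_o = 2178/791.1 = 2.754.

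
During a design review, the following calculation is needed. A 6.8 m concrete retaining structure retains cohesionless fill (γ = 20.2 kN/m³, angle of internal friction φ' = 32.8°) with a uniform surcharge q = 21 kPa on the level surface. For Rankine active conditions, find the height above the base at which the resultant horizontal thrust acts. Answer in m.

K_a = 0.2973.
Triangular part P₁ = ½K_aγH² = 138.8 at H/3 = 2.267 m; rectangular part P₂ = K_a q H = 42.45 at H/2 = 3.400 m.
ȳ = (P₁·2.267 + P₂·3.400)/(P₁+P₂) = 2.532 m.

2.53 m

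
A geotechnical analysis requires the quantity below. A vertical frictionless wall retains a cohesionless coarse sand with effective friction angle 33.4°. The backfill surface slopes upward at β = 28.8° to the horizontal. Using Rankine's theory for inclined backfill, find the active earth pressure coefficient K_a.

K_a = cos β · (cos β − √(cos²β − cos²φ)) / (cos β + √(cos²β − cos²φ)).
cos β = 0.8763, cos φ = 0.8348, √(cos²β − cos²φ) = 0.2664.
K_a = 0.8763 × (0.8763 − 0.2664)/(0.8763 + 0.2664) = 0.4678.

0.468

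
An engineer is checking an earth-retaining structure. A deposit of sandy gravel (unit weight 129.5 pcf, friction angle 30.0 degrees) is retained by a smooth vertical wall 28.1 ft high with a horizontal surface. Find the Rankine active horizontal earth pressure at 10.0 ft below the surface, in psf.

432 psf

K_a = (1 − sin φ)/(1 + sin φ) = 0.3333.
σ_h = K_a γ z = 0.3333 × 129.5 × 10.0 = 431.7 psf.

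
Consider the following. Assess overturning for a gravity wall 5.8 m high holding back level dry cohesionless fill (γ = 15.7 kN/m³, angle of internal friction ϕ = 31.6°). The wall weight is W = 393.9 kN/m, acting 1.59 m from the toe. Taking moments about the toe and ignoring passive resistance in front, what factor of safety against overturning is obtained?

3.93

K_a = tan²(45° − 31.6°/2) = 0.3123.
P_a = ½K_aγH² = 0.5×0.3123×15.7×5.8² = 82.48 kN/m, acting at H/3 = 1.933 m above the base.
Overturning moment M_o = P_a × H/3 = 82.48 × 1.933 = 159.5.
Resisting moment M_r = W × 1.59 = 393.9 × 1.59 = 626.3.
FS_overturning = M_r/M_o = 626.3/159.5 = 3.927.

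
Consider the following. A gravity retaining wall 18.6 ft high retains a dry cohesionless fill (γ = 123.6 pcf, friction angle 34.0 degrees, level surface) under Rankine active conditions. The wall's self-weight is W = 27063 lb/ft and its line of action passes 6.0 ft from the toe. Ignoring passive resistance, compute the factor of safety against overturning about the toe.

4.33

K_a = tan²(45° − 34.0°/2) = 0.2827.
P_a = ½K_aγH² = 0.5×0.2827×123.6×18.6² = 6045 lb/ft, acting at H/3 = 6.200 ft above the base.
Overturning moment M_o = P_a × H/3 = 6045 × 6.200 = 37480.
Resisting moment M_r = W × 6.0 = 27063 × 6.0 = 162400.
FS_overturning = M_r/M_o = 162400/37480 = 4.333.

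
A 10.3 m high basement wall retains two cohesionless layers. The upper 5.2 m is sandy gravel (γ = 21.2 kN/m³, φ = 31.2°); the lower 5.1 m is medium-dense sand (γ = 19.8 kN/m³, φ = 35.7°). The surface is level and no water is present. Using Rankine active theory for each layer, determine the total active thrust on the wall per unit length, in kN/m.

307 kN/m

K_a1 = tan²(45°−31.2°/2) = 0.3175; K_a2 = tan²(45°−35.7°/2) = 0.2630.
Layer 1: σ at base = K_a1 γ₁ h₁ = 35.00 kPa; P₁ = ½×35.00×5.2 = 91.00.
Layer 2: σ_v at top = γ₁h₁ = 110.2; σ_h top = K_a2×110.2 = 28.99; σ_h base = K_a2×(110.2+19.8×5.1) = 55.55.
P₂ = ½(28.99+55.55)×5.1 = 215.6. Total P_a = 91.00+215.6 = 306.6 kN/m.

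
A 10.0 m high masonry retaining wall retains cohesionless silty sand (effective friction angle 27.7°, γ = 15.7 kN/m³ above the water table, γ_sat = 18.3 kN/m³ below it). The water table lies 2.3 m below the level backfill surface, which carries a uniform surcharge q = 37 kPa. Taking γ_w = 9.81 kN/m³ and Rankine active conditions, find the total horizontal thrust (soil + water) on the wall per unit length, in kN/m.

635 kN/m

K_a = tan²(45° − φ/2) = 0.3653.
γ' = 18.3 − 9.81 = 8.490 kN/m³. h₂ = H − d_w = 7.7 m.
σ'_h: at surface K_a·q = 13.52; at WT K_a(q+γd_w) = 26.71; at base K_a(q+γd_w+γ'h₂) = 50.59 kPa.
P₁ = ½(13.52+26.71)×2.3 = 46.26; P₂ = ½(26.71+50.59)×7.7 = 297.6; P_w = ½γ_w h₂² = 290.8.
Total = 46.26+297.6+290.8 = 634.7 kN/m.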